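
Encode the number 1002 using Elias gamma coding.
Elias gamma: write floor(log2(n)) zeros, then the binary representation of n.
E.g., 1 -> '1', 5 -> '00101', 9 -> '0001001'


num_bits = floor(log2(1002)) + 1 = 10
leading_zeros = num_bits - 1 = 9
binary(1002) = 1111101010

Elias gamma(1002) = '000000000' + '1111101010' = 0000000001111101010 (19 bits)


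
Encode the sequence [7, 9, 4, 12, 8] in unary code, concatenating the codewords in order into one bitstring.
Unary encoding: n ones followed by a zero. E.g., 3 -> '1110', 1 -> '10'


Encode each number as n ones followed by a terminating 0:
  7 -> 11111110 (8 bits)
  9 -> 1111111110 (10 bits)
  4 -> 11110 (5 bits)
  12 -> 1111111111110 (13 bits)
  8 -> 111111110 (9 bits)
Total length = 8 + 10 + 5 + 13 + 9 = 45 bits.

Unary([7, 9, 4, 12, 8]) = 111111101111111110111101111111111110111111110 (45 bits)


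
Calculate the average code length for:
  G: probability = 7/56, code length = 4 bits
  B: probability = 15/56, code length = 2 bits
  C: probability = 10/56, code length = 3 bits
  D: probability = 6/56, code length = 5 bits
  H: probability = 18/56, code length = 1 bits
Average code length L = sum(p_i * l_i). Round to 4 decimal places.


Weighted contributions p_i * l_i:
  G: (7/56) * 4 = 28/56
  B: (15/56) * 2 = 30/56
  C: (10/56) * 3 = 30/56
  D: (6/56) * 5 = 30/56
  H: (18/56) * 1 = 18/56
Sum = (28 + 30 + 30 + 30 + 18)/56 = 136/56

L = 136/56 = 2.4286 bits/symbol


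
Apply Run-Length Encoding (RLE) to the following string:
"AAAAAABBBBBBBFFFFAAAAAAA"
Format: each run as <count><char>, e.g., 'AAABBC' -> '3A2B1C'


Scanning runs left to right:
  i=0: run of 'A' x 6 -> '6A'
  i=6: run of 'B' x 7 -> '7B'
  i=13: run of 'F' x 4 -> '4F'
  i=17: run of 'A' x 7 -> '7A'

RLE = 6A7B4F7A


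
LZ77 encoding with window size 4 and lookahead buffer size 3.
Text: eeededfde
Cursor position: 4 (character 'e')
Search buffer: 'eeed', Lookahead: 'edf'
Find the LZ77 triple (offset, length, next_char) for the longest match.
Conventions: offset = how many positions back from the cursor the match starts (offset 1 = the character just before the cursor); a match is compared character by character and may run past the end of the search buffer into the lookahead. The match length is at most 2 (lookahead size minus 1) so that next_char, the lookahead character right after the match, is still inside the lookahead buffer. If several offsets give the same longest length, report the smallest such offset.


Try each offset into the search buffer:
  offset=1 (pos 3, char 'd'): match length 0
  offset=2 (pos 2, char 'e'): match length 2
  offset=3 (pos 1, char 'e'): match length 1
  offset=4 (pos 0, char 'e'): match length 1
Longest match has length 2 at offset 2.
next_char = character at position 4 + 2 = 6 -> 'f'

Best match: offset=2, length=2 (matching 'ed' starting at position 2)
LZ77 triple: (2, 2, 'f')


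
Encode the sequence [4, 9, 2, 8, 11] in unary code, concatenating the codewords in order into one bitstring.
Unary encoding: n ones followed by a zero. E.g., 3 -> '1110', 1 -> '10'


Encode each number as n ones followed by a terminating 0:
  4 -> 11110 (5 bits)
  9 -> 1111111110 (10 bits)
  2 -> 110 (3 bits)
  8 -> 111111110 (9 bits)
  11 -> 111111111110 (12 bits)
Total length = 5 + 10 + 3 + 9 + 12 = 39 bits.

Unary([4, 9, 2, 8, 11]) = 111101111111110110111111110111111111110 (39 bits)


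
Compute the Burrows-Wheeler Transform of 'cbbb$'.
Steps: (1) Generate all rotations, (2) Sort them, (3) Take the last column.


Rotations (sorted):
  0: $cbbb -> last char: b
  1: b$cbb -> last char: b
  2: bb$cb -> last char: b
  3: bbb$c -> last char: c
  4: cbbb$ -> last char: $


BWT = bbbc$


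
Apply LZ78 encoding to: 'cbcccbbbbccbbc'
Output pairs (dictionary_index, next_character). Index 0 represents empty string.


LZ78 encoding steps:
Dictionary: {0: ''}
Step 1: w='' (idx 0), next='c' -> output (0, 'c'), add 'c' as idx 1
Step 2: w='' (idx 0), next='b' -> output (0, 'b'), add 'b' as idx 2
Step 3: w='c' (idx 1), next='c' -> output (1, 'c'), add 'cc' as idx 3
Step 4: w='c' (idx 1), next='b' -> output (1, 'b'), add 'cb' as idx 4
Step 5: w='b' (idx 2), next='b' -> output (2, 'b'), add 'bb' as idx 5
Step 6: w='b' (idx 2), next='c' -> output (2, 'c'), add 'bc' as idx 6
Step 7: w='cb' (idx 4), next='b' -> output (4, 'b'), add 'cbb' as idx 7
Step 8: w='c' (idx 1), end of input -> output (1, '')


Encoded: [(0, 'c'), (0, 'b'), (1, 'c'), (1, 'b'), (2, 'b'), (2, 'c'), (4, 'b'), (1, '')]


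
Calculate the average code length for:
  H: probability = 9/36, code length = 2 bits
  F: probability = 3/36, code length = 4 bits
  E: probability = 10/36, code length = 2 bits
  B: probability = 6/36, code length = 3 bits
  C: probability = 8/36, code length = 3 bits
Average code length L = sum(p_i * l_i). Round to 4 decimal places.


Weighted contributions p_i * l_i:
  H: (9/36) * 2 = 18/36
  F: (3/36) * 4 = 12/36
  E: (10/36) * 2 = 20/36
  B: (6/36) * 3 = 18/36
  C: (8/36) * 3 = 24/36
Sum = (18 + 12 + 20 + 18 + 24)/36 = 92/36

L = 92/36 = 2.5556 bits/symbol


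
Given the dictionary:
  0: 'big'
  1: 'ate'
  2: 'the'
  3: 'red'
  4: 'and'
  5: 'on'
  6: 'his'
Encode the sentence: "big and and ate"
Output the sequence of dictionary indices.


Look up each word in the dictionary:
  'big' -> 0
  'and' -> 4
  'and' -> 4
  'ate' -> 1

Encoded: [0, 4, 4, 1]


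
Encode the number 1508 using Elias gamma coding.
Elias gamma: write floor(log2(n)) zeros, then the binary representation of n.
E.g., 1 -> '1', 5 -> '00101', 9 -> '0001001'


num_bits = floor(log2(1508)) + 1 = 11
leading_zeros = num_bits - 1 = 10
binary(1508) = 10111100100

Elias gamma(1508) = '0000000000' + '10111100100' = 000000000010111100100 (21 bits)


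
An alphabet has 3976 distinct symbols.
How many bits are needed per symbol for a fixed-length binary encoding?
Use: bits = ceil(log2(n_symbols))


log2(3976) = 11.9571
Bracket: 2^11 = 2048 < 3976 <= 2^12 = 4096
So ceil(log2(3976)) = 12

bits = ceil(log2(3976)) = ceil(11.9571) = 12 bits


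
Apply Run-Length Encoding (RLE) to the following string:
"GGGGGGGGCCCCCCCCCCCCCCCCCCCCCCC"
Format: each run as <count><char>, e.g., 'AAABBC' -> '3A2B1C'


Scanning runs left to right:
  i=0: run of 'G' x 8 -> '8G'
  i=8: run of 'C' x 23 -> '23C'

RLE = 8G23C


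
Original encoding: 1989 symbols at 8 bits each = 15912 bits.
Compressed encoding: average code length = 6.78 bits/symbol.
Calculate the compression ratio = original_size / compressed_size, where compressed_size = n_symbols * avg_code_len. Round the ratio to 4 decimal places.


original_size = n_symbols * orig_bits = 1989 * 8 = 15912 bits
compressed_size = n_symbols * avg_code_len = 1989 * 6.78 = 13485.42 bits
ratio = original_size / compressed_size = 15912 / 13485.42 = 1.1799

Compression ratio = 1.1799


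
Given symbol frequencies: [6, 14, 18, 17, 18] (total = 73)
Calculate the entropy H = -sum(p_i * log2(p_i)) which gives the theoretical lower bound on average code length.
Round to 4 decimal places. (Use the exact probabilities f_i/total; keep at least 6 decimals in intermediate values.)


Per-symbol terms -p_i * log2(p_i) with p_i = f_i/73:
  p = 6/73 = 0.082192: log2(p) = -3.604862, -p*log2(p) = 0.296290
  p = 14/73 = 0.191781: log2(p) = -2.382470, -p*log2(p) = 0.456912
  p = 18/73 = 0.246575: log2(p) = -2.019900, -p*log2(p) = 0.498057
  p = 17/73 = 0.232877: log2(p) = -2.102362, -p*log2(p) = 0.489591
  p = 18/73 = 0.246575: log2(p) = -2.019900, -p*log2(p) = 0.498057
H = 0.296290 + 0.456912 + 0.498057 + 0.489591 + 0.498057 = 2.238907

H = 2.2389 bits/symbol


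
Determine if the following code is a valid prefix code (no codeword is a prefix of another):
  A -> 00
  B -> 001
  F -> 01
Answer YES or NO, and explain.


Checking each pair (does one codeword prefix another?):
  A='00' vs B='001': prefix -- VIOLATION

NO -- this is NOT a valid prefix code. A (00) is a prefix of B (001).


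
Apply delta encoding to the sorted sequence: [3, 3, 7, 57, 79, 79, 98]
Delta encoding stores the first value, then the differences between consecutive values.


First value: 3
Deltas:
  3 - 3 = 0
  7 - 3 = 4
  57 - 7 = 50
  79 - 57 = 22
  79 - 79 = 0
  98 - 79 = 19


Delta encoded: [3, 0, 4, 50, 22, 0, 19]


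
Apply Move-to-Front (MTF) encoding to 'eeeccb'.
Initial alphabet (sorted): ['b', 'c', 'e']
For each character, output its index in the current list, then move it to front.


MTF encoding:
'e': index 2 in ['b', 'c', 'e'] -> ['e', 'b', 'c']
'e': index 0 in ['e', 'b', 'c'] -> ['e', 'b', 'c']
'e': index 0 in ['e', 'b', 'c'] -> ['e', 'b', 'c']
'c': index 2 in ['e', 'b', 'c'] -> ['c', 'e', 'b']
'c': index 0 in ['c', 'e', 'b'] -> ['c', 'e', 'b']
'b': index 2 in ['c', 'e', 'b'] -> ['b', 'c', 'e']


Output: [2, 0, 0, 2, 0, 2]


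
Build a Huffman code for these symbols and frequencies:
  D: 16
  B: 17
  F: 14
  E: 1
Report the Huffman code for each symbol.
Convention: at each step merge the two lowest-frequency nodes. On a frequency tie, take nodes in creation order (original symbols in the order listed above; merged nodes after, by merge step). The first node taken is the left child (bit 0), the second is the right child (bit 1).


Huffman tree construction:
Step 1: Merge E(1) + F(14) = 15
Step 2: Merge (E+F)(15) + D(16) = 31
Step 3: Merge B(17) + ((E+F)+D)(31) = 48
Read each symbol's code off the tree from the root (left child = 0, right child = 1).

Codes:
  D: 11 (length 2)
  B: 0 (length 1)
  F: 101 (length 3)
  E: 100 (length 3)
Average code length: 94/48 = 1.9583 bits/symbol


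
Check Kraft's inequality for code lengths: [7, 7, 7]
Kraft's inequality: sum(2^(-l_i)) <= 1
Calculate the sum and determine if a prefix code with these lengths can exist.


Sum = 2^(-7) + 2^(-7) + 2^(-7)
    = 0.0078125 + 0.0078125 + 0.0078125
    = 3/128 = 0.0234375
Since 0.0234375 <= 1, Kraft's inequality IS satisfied.
A prefix code with these lengths CAN exist.

Kraft sum = 0.0234375. Satisfied.


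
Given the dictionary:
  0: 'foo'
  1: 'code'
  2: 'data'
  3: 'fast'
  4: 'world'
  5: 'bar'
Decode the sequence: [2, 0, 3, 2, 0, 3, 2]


Look up each index in the dictionary:
  2 -> 'data'
  0 -> 'foo'
  3 -> 'fast'
  2 -> 'data'
  0 -> 'foo'
  3 -> 'fast'
  2 -> 'data'

Decoded: "data foo fast data foo fast data"


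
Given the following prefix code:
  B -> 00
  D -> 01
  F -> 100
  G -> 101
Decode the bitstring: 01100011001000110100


Decoding step by step:
Bits 01 -> D
Bits 100 -> F
Bits 01 -> D
Bits 100 -> F
Bits 100 -> F
Bits 01 -> D
Bits 101 -> G
Bits 00 -> B


Decoded message: DFDFFDGB


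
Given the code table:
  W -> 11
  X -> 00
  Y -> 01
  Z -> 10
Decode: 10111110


Decoding:
10 -> Z
11 -> W
11 -> W
10 -> Z


Result: ZWWZ


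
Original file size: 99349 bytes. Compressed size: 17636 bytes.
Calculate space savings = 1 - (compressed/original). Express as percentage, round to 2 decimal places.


ratio = compressed/original = 17636/99349 = 0.177516
savings = 1 - ratio = 1 - 0.177516 = 0.822484
as a percentage: 0.822484 * 100 = 82.25%

Space savings = 1 - 17636/99349 = 82.25%


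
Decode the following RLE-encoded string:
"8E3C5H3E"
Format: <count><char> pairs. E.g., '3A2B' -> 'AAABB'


Expanding each <count><char> pair:
  8E -> 'EEEEEEEE'
  3C -> 'CCC'
  5H -> 'HHHHH'
  3E -> 'EEE'

Decoded = EEEEEEEECCCHHHHHEEE


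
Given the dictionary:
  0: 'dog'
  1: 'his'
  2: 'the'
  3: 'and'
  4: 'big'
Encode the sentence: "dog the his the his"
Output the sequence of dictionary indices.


Look up each word in the dictionary:
  'dog' -> 0
  'the' -> 2
  'his' -> 1
  'the' -> 2
  'his' -> 1

Encoded: [0, 2, 1, 2, 1]


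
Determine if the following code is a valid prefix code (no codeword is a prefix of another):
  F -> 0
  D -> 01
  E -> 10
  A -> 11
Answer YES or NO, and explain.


Checking each pair (does one codeword prefix another?):
  F='0' vs D='01': prefix -- VIOLATION

NO -- this is NOT a valid prefix code. F (0) is a prefix of D (01).


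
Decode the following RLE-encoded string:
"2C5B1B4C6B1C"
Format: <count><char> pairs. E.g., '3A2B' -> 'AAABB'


Expanding each <count><char> pair:
  2C -> 'CC'
  5B -> 'BBBBB'
  1B -> 'B'
  4C -> 'CCCC'
  6B -> 'BBBBBB'
  1C -> 'C'

Decoded = CCBBBBBBCCCCBBBBBBC


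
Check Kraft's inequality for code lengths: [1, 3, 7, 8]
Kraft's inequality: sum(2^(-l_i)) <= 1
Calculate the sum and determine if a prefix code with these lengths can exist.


Sum = 2^(-1) + 2^(-3) + 2^(-7) + 2^(-8)
    = 0.5 + 0.125 + 0.0078125 + 0.00390625
    = 163/256 = 0.63671875
Since 0.63671875 <= 1, Kraft's inequality IS satisfied.
A prefix code with these lengths CAN exist.

Kraft sum = 0.63671875. Satisfied.


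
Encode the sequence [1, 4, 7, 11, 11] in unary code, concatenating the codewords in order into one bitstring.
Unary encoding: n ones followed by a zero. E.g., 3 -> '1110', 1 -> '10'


Encode each number as n ones followed by a terminating 0:
  1 -> 10 (2 bits)
  4 -> 11110 (5 bits)
  7 -> 11111110 (8 bits)
  11 -> 111111111110 (12 bits)
  11 -> 111111111110 (12 bits)
Total length = 2 + 5 + 8 + 12 + 12 = 39 bits.

Unary([1, 4, 7, 11, 11]) = 101111011111110111111111110111111111110 (39 bits)


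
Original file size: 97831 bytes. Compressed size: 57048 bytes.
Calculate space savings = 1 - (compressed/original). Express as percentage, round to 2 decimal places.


ratio = compressed/original = 57048/97831 = 0.583128
savings = 1 - ratio = 1 - 0.583128 = 0.416872
as a percentage: 0.416872 * 100 = 41.69%

Space savings = 1 - 57048/97831 = 41.69%


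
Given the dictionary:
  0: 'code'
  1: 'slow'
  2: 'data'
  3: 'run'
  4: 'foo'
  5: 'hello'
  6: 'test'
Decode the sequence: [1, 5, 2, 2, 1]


Look up each index in the dictionary:
  1 -> 'slow'
  5 -> 'hello'
  2 -> 'data'
  2 -> 'data'
  1 -> 'slow'

Decoded: "slow hello data data slow"


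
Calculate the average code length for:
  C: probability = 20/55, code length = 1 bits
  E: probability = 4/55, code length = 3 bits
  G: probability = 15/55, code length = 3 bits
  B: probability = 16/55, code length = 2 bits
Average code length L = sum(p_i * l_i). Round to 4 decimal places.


Weighted contributions p_i * l_i:
  C: (20/55) * 1 = 20/55
  E: (4/55) * 3 = 12/55
  G: (15/55) * 3 = 45/55
  B: (16/55) * 2 = 32/55
Sum = (20 + 12 + 45 + 32)/55 = 109/55

L = 109/55 = 1.9818 bits/symbol


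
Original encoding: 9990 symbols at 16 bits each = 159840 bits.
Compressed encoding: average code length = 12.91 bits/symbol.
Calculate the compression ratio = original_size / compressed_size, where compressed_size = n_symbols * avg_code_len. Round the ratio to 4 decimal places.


original_size = n_symbols * orig_bits = 9990 * 16 = 159840 bits
compressed_size = n_symbols * avg_code_len = 9990 * 12.91 = 128970.9 bits
ratio = original_size / compressed_size = 159840 / 128970.9 = 1.2393

Compression ratio = 1.2393


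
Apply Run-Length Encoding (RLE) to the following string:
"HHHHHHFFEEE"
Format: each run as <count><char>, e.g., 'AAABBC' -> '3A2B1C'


Scanning runs left to right:
  i=0: run of 'H' x 6 -> '6H'
  i=6: run of 'F' x 2 -> '2F'
  i=8: run of 'E' x 3 -> '3E'

RLE = 6H2F3E


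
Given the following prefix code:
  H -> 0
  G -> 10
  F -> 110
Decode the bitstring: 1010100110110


Decoding step by step:
Bits 10 -> G
Bits 10 -> G
Bits 10 -> G
Bits 0 -> H
Bits 110 -> F
Bits 110 -> F


Decoded message: GGGHFF


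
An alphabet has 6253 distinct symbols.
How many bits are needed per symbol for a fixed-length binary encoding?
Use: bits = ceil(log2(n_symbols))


log2(6253) = 12.6103
Bracket: 2^12 = 4096 < 6253 <= 2^13 = 8192
So ceil(log2(6253)) = 13

bits = ceil(log2(6253)) = ceil(12.6103) = 13 bits


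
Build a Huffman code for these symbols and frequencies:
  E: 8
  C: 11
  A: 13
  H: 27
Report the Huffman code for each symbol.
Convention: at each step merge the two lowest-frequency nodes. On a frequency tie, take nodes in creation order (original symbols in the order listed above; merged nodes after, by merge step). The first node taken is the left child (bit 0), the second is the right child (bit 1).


Huffman tree construction:
Step 1: Merge E(8) + C(11) = 19
Step 2: Merge A(13) + (E+C)(19) = 32
Step 3: Merge H(27) + (A+(E+C))(32) = 59
Read each symbol's code off the tree from the root (left child = 0, right child = 1).

Codes:
  E: 110 (length 3)
  C: 111 (length 3)
  A: 10 (length 2)
  H: 0 (length 1)
Average code length: 110/59 = 1.8644 bits/symbol


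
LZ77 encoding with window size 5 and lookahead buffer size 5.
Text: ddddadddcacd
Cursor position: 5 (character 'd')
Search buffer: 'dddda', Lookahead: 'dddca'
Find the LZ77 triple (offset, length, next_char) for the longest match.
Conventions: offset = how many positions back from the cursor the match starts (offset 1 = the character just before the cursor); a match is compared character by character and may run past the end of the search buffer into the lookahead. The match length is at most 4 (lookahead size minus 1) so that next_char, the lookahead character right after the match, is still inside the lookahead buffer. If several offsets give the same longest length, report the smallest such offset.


Try each offset into the search buffer:
  offset=1 (pos 4, char 'a'): match length 0
  offset=2 (pos 3, char 'd'): match length 1
  offset=3 (pos 2, char 'd'): match length 2
  offset=4 (pos 1, char 'd'): match length 3
  offset=5 (pos 0, char 'd'): match length 3
Longest match has length 3, found at offsets 4, 5; take the smallest, offset 4.
next_char = character at position 5 + 3 = 8 -> 'c'

Best match: offset=4, length=3 (matching 'ddd' starting at position 1)
LZ77 triple: (4, 3, 'c')


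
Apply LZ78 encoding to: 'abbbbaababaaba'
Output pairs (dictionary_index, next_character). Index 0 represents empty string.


LZ78 encoding steps:
Dictionary: {0: ''}
Step 1: w='' (idx 0), next='a' -> output (0, 'a'), add 'a' as idx 1
Step 2: w='' (idx 0), next='b' -> output (0, 'b'), add 'b' as idx 2
Step 3: w='b' (idx 2), next='b' -> output (2, 'b'), add 'bb' as idx 3
Step 4: w='b' (idx 2), next='a' -> output (2, 'a'), add 'ba' as idx 4
Step 5: w='a' (idx 1), next='b' -> output (1, 'b'), add 'ab' as idx 5
Step 6: w='ab' (idx 5), next='a' -> output (5, 'a'), add 'aba' as idx 6
Step 7: w='aba' (idx 6), end of input -> output (6, '')


Encoded: [(0, 'a'), (0, 'b'), (2, 'b'), (2, 'a'), (1, 'b'), (5, 'a'), (6, '')]


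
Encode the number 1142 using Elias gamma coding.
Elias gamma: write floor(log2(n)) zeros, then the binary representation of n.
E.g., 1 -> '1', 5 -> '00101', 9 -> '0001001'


num_bits = floor(log2(1142)) + 1 = 11
leading_zeros = num_bits - 1 = 10
binary(1142) = 10001110110

Elias gamma(1142) = '0000000000' + '10001110110' = 000000000010001110110 (21 bits)


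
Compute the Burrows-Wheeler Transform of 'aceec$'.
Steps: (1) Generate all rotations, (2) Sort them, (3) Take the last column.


Rotations (sorted):
  0: $aceec -> last char: c
  1: aceec$ -> last char: $
  2: c$acee -> last char: e
  3: ceec$a -> last char: a
  4: ec$ace -> last char: e
  5: eec$ac -> last char: c


BWT = c$eaec


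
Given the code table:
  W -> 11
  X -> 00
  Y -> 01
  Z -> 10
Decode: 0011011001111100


Decoding:
00 -> X
11 -> W
01 -> Y
10 -> Z
01 -> Y
11 -> W
11 -> W
00 -> X


Result: XWYZYWWX


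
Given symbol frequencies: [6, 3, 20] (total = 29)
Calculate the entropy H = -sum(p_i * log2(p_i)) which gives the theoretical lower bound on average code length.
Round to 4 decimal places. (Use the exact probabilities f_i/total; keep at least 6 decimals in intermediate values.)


Per-symbol terms -p_i * log2(p_i) with p_i = f_i/29:
  p = 6/29 = 0.206897: log2(p) = -2.273018, -p*log2(p) = 0.470280
  p = 3/29 = 0.103448: log2(p) = -3.273018, -p*log2(p) = 0.338588
  p = 20/29 = 0.689655: log2(p) = -0.536053, -p*log2(p) = 0.369692
H = 0.470280 + 0.338588 + 0.369692 = 1.178560

H = 1.1786 bits/symbol


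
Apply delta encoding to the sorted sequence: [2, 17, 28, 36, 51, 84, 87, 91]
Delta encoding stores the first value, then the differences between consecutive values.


First value: 2
Deltas:
  17 - 2 = 15
  28 - 17 = 11
  36 - 28 = 8
  51 - 36 = 15
  84 - 51 = 33
  87 - 84 = 3
  91 - 87 = 4


Delta encoded: [2, 15, 11, 8, 15, 33, 3, 4]


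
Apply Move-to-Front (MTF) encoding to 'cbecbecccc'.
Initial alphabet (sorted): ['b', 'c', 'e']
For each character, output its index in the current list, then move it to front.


MTF encoding:
'c': index 1 in ['b', 'c', 'e'] -> ['c', 'b', 'e']
'b': index 1 in ['c', 'b', 'e'] -> ['b', 'c', 'e']
'e': index 2 in ['b', 'c', 'e'] -> ['e', 'b', 'c']
'c': index 2 in ['e', 'b', 'c'] -> ['c', 'e', 'b']
'b': index 2 in ['c', 'e', 'b'] -> ['b', 'c', 'e']
'e': index 2 in ['b', 'c', 'e'] -> ['e', 'b', 'c']
'c': index 2 in ['e', 'b', 'c'] -> ['c', 'e', 'b']
'c': index 0 in ['c', 'e', 'b'] -> ['c', 'e', 'b']
'c': index 0 in ['c', 'e', 'b'] -> ['c', 'e', 'b']
'c': index 0 in ['c', 'e', 'b'] -> ['c', 'e', 'b']


Output: [1, 1, 2, 2, 2, 2, 2, 0, 0, 0]


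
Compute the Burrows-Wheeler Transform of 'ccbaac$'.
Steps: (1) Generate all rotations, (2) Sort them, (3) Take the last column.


Rotations (sorted):
  0: $ccbaac -> last char: c
  1: aac$ccb -> last char: b
  2: ac$ccba -> last char: a
  3: baac$cc -> last char: c
  4: c$ccbaa -> last char: a
  5: cbaac$c -> last char: c
  6: ccbaac$ -> last char: $


BWT = cbacac$


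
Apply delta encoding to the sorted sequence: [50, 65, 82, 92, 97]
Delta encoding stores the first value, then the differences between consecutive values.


First value: 50
Deltas:
  65 - 50 = 15
  82 - 65 = 17
  92 - 82 = 10
  97 - 92 = 5


Delta encoded: [50, 15, 17, 10, 5]


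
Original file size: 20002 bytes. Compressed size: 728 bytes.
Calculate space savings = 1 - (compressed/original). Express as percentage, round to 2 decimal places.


ratio = compressed/original = 728/20002 = 0.036396
savings = 1 - ratio = 1 - 0.036396 = 0.963604
as a percentage: 0.963604 * 100 = 96.36%

Space savings = 1 - 728/20002 = 96.36%


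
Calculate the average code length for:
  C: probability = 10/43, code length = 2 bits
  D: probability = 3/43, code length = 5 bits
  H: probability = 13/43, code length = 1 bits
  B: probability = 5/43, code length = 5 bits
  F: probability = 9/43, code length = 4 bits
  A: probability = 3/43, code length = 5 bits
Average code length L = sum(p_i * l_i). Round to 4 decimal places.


Weighted contributions p_i * l_i:
  C: (10/43) * 2 = 20/43
  D: (3/43) * 5 = 15/43
  H: (13/43) * 1 = 13/43
  B: (5/43) * 5 = 25/43
  F: (9/43) * 4 = 36/43
  A: (3/43) * 5 = 15/43
Sum = (20 + 15 + 13 + 25 + 36 + 15)/43 = 124/43

L = 124/43 = 2.8837 bits/symbol


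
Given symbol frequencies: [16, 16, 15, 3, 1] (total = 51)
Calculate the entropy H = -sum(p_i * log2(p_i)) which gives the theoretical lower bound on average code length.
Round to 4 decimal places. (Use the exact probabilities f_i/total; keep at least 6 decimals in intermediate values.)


Per-symbol terms -p_i * log2(p_i) with p_i = f_i/51:
  p = 16/51 = 0.313725: log2(p) = -1.672425, -p*log2(p) = 0.524682
  p = 16/51 = 0.313725: log2(p) = -1.672425, -p*log2(p) = 0.524682
  p = 15/51 = 0.294118: log2(p) = -1.765535, -p*log2(p) = 0.519275
  p = 3/51 = 0.058824: log2(p) = -4.087463, -p*log2(p) = 0.240439
  p = 1/51 = 0.019608: log2(p) = -5.672425, -p*log2(p) = 0.111224
H = 0.524682 + 0.524682 + 0.519275 + 0.240439 + 0.111224 = 1.920302

H = 1.9203 bits/symbol


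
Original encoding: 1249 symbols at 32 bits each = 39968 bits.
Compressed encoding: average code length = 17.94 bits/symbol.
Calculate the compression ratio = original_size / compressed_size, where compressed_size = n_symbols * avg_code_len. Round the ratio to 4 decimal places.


original_size = n_symbols * orig_bits = 1249 * 32 = 39968 bits
compressed_size = n_symbols * avg_code_len = 1249 * 17.94 = 22407.06 bits
ratio = original_size / compressed_size = 39968 / 22407.06 = 1.7837

Compression ratio = 1.7837


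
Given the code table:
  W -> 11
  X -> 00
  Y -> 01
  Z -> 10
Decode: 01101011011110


Decoding:
01 -> Y
10 -> Z
10 -> Z
11 -> W
01 -> Y
11 -> W
10 -> Z


Result: YZZWYWZ


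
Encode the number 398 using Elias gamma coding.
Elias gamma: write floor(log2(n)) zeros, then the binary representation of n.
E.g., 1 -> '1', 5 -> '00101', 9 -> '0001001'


num_bits = floor(log2(398)) + 1 = 9
leading_zeros = num_bits - 1 = 8
binary(398) = 110001110

Elias gamma(398) = '00000000' + '110001110' = 00000000110001110 (17 bits)


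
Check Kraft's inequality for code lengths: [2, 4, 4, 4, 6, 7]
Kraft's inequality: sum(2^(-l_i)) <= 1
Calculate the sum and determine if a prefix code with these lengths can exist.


Sum = 2^(-2) + 2^(-4) + 2^(-4) + 2^(-4) + 2^(-6) + 2^(-7)
    = 0.25 + 0.0625 + 0.0625 + 0.0625 + 0.015625 + 0.0078125
    = 59/128 = 0.4609375
Since 0.4609375 <= 1, Kraft's inequality IS satisfied.
A prefix code with these lengths CAN exist.

Kraft sum = 0.4609375. Satisfied.


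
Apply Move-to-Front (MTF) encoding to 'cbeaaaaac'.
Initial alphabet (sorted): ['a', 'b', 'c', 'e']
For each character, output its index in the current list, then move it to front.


MTF encoding:
'c': index 2 in ['a', 'b', 'c', 'e'] -> ['c', 'a', 'b', 'e']
'b': index 2 in ['c', 'a', 'b', 'e'] -> ['b', 'c', 'a', 'e']
'e': index 3 in ['b', 'c', 'a', 'e'] -> ['e', 'b', 'c', 'a']
'a': index 3 in ['e', 'b', 'c', 'a'] -> ['a', 'e', 'b', 'c']
'a': index 0 in ['a', 'e', 'b', 'c'] -> ['a', 'e', 'b', 'c']
'a': index 0 in ['a', 'e', 'b', 'c'] -> ['a', 'e', 'b', 'c']
'a': index 0 in ['a', 'e', 'b', 'c'] -> ['a', 'e', 'b', 'c']
'a': index 0 in ['a', 'e', 'b', 'c'] -> ['a', 'e', 'b', 'c']
'c': index 3 in ['a', 'e', 'b', 'c'] -> ['c', 'a', 'e', 'b']


Output: [2, 2, 3, 3, 0, 0, 0, 0, 3]


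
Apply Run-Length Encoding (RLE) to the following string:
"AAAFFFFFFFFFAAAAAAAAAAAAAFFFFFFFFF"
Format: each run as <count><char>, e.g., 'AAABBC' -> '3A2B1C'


Scanning runs left to right:
  i=0: run of 'A' x 3 -> '3A'
  i=3: run of 'F' x 9 -> '9F'
  i=12: run of 'A' x 13 -> '13A'
  i=25: run of 'F' x 9 -> '9F'

RLE = 3A9F13A9F


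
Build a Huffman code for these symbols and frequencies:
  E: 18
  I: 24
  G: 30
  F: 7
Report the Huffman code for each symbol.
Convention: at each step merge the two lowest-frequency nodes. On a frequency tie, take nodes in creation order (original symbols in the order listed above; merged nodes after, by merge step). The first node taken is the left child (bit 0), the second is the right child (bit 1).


Huffman tree construction:
Step 1: Merge F(7) + E(18) = 25
Step 2: Merge I(24) + (F+E)(25) = 49
Step 3: Merge G(30) + (I+(F+E))(49) = 79
Read each symbol's code off the tree from the root (left child = 0, right child = 1).

Codes:
  E: 111 (length 3)
  I: 10 (length 2)
  G: 0 (length 1)
  F: 110 (length 3)
Average code length: 153/79 = 1.9367 bits/symbol


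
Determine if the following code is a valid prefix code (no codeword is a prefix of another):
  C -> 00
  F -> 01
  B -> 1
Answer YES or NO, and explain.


Checking each pair (does one codeword prefix another?):
  C='00' vs F='01': no prefix
  C='00' vs B='1': no prefix
  F='01' vs C='00': no prefix
  F='01' vs B='1': no prefix
  B='1' vs C='00': no prefix
  B='1' vs F='01': no prefix
No violation found over all pairs.

YES -- this is a valid prefix code. No codeword is a prefix of any other codeword.


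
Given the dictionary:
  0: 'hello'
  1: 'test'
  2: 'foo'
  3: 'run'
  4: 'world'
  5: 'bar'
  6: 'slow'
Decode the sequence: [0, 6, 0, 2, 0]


Look up each index in the dictionary:
  0 -> 'hello'
  6 -> 'slow'
  0 -> 'hello'
  2 -> 'foo'
  0 -> 'hello'

Decoded: "hello slow hello foo hello"


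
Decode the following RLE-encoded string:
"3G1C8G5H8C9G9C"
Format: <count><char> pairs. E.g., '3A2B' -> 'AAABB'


Expanding each <count><char> pair:
  3G -> 'GGG'
  1C -> 'C'
  8G -> 'GGGGGGGG'
  5H -> 'HHHHH'
  8C -> 'CCCCCCCC'
  9G -> 'GGGGGGGGG'
  9C -> 'CCCCCCCCC'

Decoded = GGGCGGGGGGGGHHHHHCCCCCCCCGGGGGGGGGCCCCCCCCC


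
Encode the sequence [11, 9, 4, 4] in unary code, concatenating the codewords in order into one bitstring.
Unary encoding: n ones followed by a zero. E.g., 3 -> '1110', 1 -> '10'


Encode each number as n ones followed by a terminating 0:
  11 -> 111111111110 (12 bits)
  9 -> 1111111110 (10 bits)
  4 -> 11110 (5 bits)
  4 -> 11110 (5 bits)
Total length = 12 + 10 + 5 + 5 = 32 bits.

Unary([11, 9, 4, 4]) = 11111111111011111111101111011110 (32 bits)


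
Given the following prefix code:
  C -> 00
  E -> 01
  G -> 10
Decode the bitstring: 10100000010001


Decoding step by step:
Bits 10 -> G
Bits 10 -> G
Bits 00 -> C
Bits 00 -> C
Bits 01 -> E
Bits 00 -> C
Bits 01 -> E


Decoded message: GGCCECE


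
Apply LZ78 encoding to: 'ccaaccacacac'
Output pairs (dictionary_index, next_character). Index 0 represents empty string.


LZ78 encoding steps:
Dictionary: {0: ''}
Step 1: w='' (idx 0), next='c' -> output (0, 'c'), add 'c' as idx 1
Step 2: w='c' (idx 1), next='a' -> output (1, 'a'), add 'ca' as idx 2
Step 3: w='' (idx 0), next='a' -> output (0, 'a'), add 'a' as idx 3
Step 4: w='c' (idx 1), next='c' -> output (1, 'c'), add 'cc' as idx 4
Step 5: w='a' (idx 3), next='c' -> output (3, 'c'), add 'ac' as idx 5
Step 6: w='ac' (idx 5), next='a' -> output (5, 'a'), add 'aca' as idx 6
Step 7: w='c' (idx 1), end of input -> output (1, '')


Encoded: [(0, 'c'), (1, 'a'), (0, 'a'), (1, 'c'), (3, 'c'), (5, 'a'), (1, '')]


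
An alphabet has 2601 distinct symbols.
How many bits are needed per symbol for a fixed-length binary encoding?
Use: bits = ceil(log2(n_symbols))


log2(2601) = 11.3449
Bracket: 2^11 = 2048 < 2601 <= 2^12 = 4096
So ceil(log2(2601)) = 12

bits = ceil(log2(2601)) = ceil(11.3449) = 12 bits


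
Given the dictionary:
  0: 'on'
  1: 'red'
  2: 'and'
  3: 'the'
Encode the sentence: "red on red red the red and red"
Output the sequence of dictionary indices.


Look up each word in the dictionary:
  'red' -> 1
  'on' -> 0
  'red' -> 1
  'red' -> 1
  'the' -> 3
  'red' -> 1
  'and' -> 2
  'red' -> 1

Encoded: [1, 0, 1, 1, 3, 1, 2, 1]


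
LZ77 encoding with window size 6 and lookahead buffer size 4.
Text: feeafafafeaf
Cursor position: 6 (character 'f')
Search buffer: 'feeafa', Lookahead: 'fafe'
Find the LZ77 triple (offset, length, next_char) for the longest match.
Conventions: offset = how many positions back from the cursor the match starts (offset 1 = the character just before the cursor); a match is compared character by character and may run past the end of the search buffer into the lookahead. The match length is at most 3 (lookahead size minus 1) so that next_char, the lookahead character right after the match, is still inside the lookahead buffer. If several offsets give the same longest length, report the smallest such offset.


Try each offset into the search buffer:
  offset=1 (pos 5, char 'a'): match length 0
  offset=2 (pos 4, char 'f'): match length 3
  offset=3 (pos 3, char 'a'): match length 0
  offset=4 (pos 2, char 'e'): match length 0
  offset=5 (pos 1, char 'e'): match length 0
  offset=6 (pos 0, char 'f'): match length 1
Longest match has length 3 at offset 2.
next_char = character at position 6 + 3 = 9 -> 'e'

Best match: offset=2, length=3 (matching 'faf' starting at position 4)
LZ77 triple: (2, 3, 'e')


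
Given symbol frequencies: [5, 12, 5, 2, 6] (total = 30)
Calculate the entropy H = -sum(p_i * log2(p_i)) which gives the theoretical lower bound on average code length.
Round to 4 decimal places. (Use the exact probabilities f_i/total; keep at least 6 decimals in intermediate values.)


Per-symbol terms -p_i * log2(p_i) with p_i = f_i/30:
  p = 5/30 = 0.166667: log2(p) = -2.584963, -p*log2(p) = 0.430827
  p = 12/30 = 0.400000: log2(p) = -1.321928, -p*log2(p) = 0.528771
  p = 5/30 = 0.166667: log2(p) = -2.584963, -p*log2(p) = 0.430827
  p = 2/30 = 0.066667: log2(p) = -3.906891, -p*log2(p) = 0.260459
  p = 6/30 = 0.200000: log2(p) = -2.321928, -p*log2(p) = 0.464386
H = 0.430827 + 0.528771 + 0.430827 + 0.260459 + 0.464386 = 2.115270

H = 2.1153 bits/symbol


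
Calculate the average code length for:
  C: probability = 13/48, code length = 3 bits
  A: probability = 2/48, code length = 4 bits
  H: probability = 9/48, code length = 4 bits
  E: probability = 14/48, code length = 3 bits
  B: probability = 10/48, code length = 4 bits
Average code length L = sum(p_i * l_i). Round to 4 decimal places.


Weighted contributions p_i * l_i:
  C: (13/48) * 3 = 39/48
  A: (2/48) * 4 = 8/48
  H: (9/48) * 4 = 36/48
  E: (14/48) * 3 = 42/48
  B: (10/48) * 4 = 40/48
Sum = (39 + 8 + 36 + 42 + 40)/48 = 165/48

L = 165/48 = 3.4375 bits/symbol


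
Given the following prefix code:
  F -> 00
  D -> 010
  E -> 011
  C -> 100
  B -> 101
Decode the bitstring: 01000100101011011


Decoding step by step:
Bits 010 -> D
Bits 00 -> F
Bits 100 -> C
Bits 101 -> B
Bits 011 -> E
Bits 011 -> E


Decoded message: DFCBEE


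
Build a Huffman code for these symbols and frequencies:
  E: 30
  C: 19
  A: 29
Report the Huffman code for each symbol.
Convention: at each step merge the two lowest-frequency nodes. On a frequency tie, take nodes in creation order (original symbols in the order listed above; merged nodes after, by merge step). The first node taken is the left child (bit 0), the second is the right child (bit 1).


Huffman tree construction:
Step 1: Merge C(19) + A(29) = 48
Step 2: Merge E(30) + (C+A)(48) = 78
Read each symbol's code off the tree from the root (left child = 0, right child = 1).

Codes:
  E: 0 (length 1)
  C: 10 (length 2)
  A: 11 (length 2)
Average code length: 126/78 = 1.6154 bits/symbol


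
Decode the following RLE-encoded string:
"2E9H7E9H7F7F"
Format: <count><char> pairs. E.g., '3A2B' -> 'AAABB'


Expanding each <count><char> pair:
  2E -> 'EE'
  9H -> 'HHHHHHHHH'
  7E -> 'EEEEEEE'
  9H -> 'HHHHHHHHH'
  7F -> 'FFFFFFF'
  7F -> 'FFFFFFF'

Decoded = EEHHHHHHHHHEEEEEEEHHHHHHHHHFFFFFFFFFFFFFF


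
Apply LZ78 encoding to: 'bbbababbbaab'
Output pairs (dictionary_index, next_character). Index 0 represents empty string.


LZ78 encoding steps:
Dictionary: {0: ''}
Step 1: w='' (idx 0), next='b' -> output (0, 'b'), add 'b' as idx 1
Step 2: w='b' (idx 1), next='b' -> output (1, 'b'), add 'bb' as idx 2
Step 3: w='' (idx 0), next='a' -> output (0, 'a'), add 'a' as idx 3
Step 4: w='b' (idx 1), next='a' -> output (1, 'a'), add 'ba' as idx 4
Step 5: w='bb' (idx 2), next='b' -> output (2, 'b'), add 'bbb' as idx 5
Step 6: w='a' (idx 3), next='a' -> output (3, 'a'), add 'aa' as idx 6
Step 7: w='b' (idx 1), end of input -> output (1, '')


Encoded: [(0, 'b'), (1, 'b'), (0, 'a'), (1, 'a'), (2, 'b'), (3, 'a'), (1, '')]


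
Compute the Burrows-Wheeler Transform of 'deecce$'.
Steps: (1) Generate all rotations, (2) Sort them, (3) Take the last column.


Rotations (sorted):
  0: $deecce -> last char: e
  1: cce$dee -> last char: e
  2: ce$deec -> last char: c
  3: deecce$ -> last char: $
  4: e$deecc -> last char: c
  5: ecce$de -> last char: e
  6: eecce$d -> last char: d


BWT = eec$ced


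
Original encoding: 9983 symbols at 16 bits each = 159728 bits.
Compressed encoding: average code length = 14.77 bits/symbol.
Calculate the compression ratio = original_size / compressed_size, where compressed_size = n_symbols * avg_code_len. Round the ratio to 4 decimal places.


original_size = n_symbols * orig_bits = 9983 * 16 = 159728 bits
compressed_size = n_symbols * avg_code_len = 9983 * 14.77 = 147448.91 bits
ratio = original_size / compressed_size = 159728 / 147448.91 = 1.0833

Compression ratio = 1.0833


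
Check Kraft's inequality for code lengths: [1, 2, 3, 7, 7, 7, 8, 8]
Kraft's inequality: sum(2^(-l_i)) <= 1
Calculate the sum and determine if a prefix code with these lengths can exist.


Sum = 2^(-1) + 2^(-2) + 2^(-3) + 2^(-7) + 2^(-7) + 2^(-7) + 2^(-8) + 2^(-8)
    = 0.5 + 0.25 + 0.125 + 0.0078125 + 0.0078125 + 0.0078125 + 0.00390625 + 0.00390625
    = 232/256 = 0.90625
Since 0.90625 <= 1, Kraft's inequality IS satisfied.
A prefix code with these lengths CAN exist.

Kraft sum = 0.90625. Satisfied.


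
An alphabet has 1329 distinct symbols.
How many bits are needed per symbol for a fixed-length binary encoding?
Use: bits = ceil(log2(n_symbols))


log2(1329) = 10.3761
Bracket: 2^10 = 1024 < 1329 <= 2^11 = 2048
So ceil(log2(1329)) = 11

bits = ceil(log2(1329)) = ceil(10.3761) = 11 bits


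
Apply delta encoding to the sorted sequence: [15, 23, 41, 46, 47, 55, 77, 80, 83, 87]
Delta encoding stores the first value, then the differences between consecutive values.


First value: 15
Deltas:
  23 - 15 = 8
  41 - 23 = 18
  46 - 41 = 5
  47 - 46 = 1
  55 - 47 = 8
  77 - 55 = 22
  80 - 77 = 3
  83 - 80 = 3
  87 - 83 = 4


Delta encoded: [15, 8, 18, 5, 1, 8, 22, 3, 3, 4]


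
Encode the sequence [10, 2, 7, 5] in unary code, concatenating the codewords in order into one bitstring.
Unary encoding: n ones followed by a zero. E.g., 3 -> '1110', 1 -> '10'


Encode each number as n ones followed by a terminating 0:
  10 -> 11111111110 (11 bits)
  2 -> 110 (3 bits)
  7 -> 11111110 (8 bits)
  5 -> 111110 (6 bits)
Total length = 11 + 3 + 8 + 6 = 28 bits.

Unary([10, 2, 7, 5]) = 1111111111011011111110111110 (28 bits)


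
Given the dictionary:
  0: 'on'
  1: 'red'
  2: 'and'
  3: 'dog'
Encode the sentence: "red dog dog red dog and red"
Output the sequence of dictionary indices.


Look up each word in the dictionary:
  'red' -> 1
  'dog' -> 3
  'dog' -> 3
  'red' -> 1
  'dog' -> 3
  'and' -> 2
  'red' -> 1

Encoded: [1, 3, 3, 1, 3, 2, 1]


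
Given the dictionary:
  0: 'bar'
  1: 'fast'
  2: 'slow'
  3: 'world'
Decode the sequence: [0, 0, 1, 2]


Look up each index in the dictionary:
  0 -> 'bar'
  0 -> 'bar'
  1 -> 'fast'
  2 -> 'slow'

Decoded: "bar bar fast slow"


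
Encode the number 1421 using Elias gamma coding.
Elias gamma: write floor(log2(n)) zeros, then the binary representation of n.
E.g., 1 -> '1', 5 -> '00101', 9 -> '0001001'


num_bits = floor(log2(1421)) + 1 = 11
leading_zeros = num_bits - 1 = 10
binary(1421) = 10110001101

Elias gamma(1421) = '0000000000' + '10110001101' = 000000000010110001101 (21 bits)


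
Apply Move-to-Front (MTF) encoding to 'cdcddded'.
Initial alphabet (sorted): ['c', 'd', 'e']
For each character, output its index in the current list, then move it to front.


MTF encoding:
'c': index 0 in ['c', 'd', 'e'] -> ['c', 'd', 'e']
'd': index 1 in ['c', 'd', 'e'] -> ['d', 'c', 'e']
'c': index 1 in ['d', 'c', 'e'] -> ['c', 'd', 'e']
'd': index 1 in ['c', 'd', 'e'] -> ['d', 'c', 'e']
'd': index 0 in ['d', 'c', 'e'] -> ['d', 'c', 'e']
'd': index 0 in ['d', 'c', 'e'] -> ['d', 'c', 'e']
'e': index 2 in ['d', 'c', 'e'] -> ['e', 'd', 'c']
'd': index 1 in ['e', 'd', 'c'] -> ['d', 'e', 'c']


Output: [0, 1, 1, 1, 0, 0, 2, 1]


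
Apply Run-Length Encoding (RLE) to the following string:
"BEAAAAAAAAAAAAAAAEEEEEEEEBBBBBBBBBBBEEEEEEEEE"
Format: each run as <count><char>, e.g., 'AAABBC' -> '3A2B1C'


Scanning runs left to right:
  i=0: run of 'B' x 1 -> '1B'
  i=1: run of 'E' x 1 -> '1E'
  i=2: run of 'A' x 15 -> '15A'
  i=17: run of 'E' x 8 -> '8E'
  i=25: run of 'B' x 11 -> '11B'
  i=36: run of 'E' x 9 -> '9E'

RLE = 1B1E15A8E11B9E


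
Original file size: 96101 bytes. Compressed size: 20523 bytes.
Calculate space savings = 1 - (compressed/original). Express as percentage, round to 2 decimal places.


ratio = compressed/original = 20523/96101 = 0.213557
savings = 1 - ratio = 1 - 0.213557 = 0.786443
as a percentage: 0.786443 * 100 = 78.64%

Space savings = 1 - 20523/96101 = 78.64%


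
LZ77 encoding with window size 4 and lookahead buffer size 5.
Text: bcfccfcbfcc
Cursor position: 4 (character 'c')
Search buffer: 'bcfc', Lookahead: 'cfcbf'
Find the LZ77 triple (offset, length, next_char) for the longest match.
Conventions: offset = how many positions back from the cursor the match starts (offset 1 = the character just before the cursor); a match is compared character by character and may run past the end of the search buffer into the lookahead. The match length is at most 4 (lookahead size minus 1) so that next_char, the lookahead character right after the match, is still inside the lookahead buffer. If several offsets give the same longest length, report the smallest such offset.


Try each offset into the search buffer:
  offset=1 (pos 3, char 'c'): match length 1
  offset=2 (pos 2, char 'f'): match length 0
  offset=3 (pos 1, char 'c'): match length 3
  offset=4 (pos 0, char 'b'): match length 0
Longest match has length 3 at offset 3.
next_char = character at position 4 + 3 = 7 -> 'b'

Best match: offset=3, length=3 (matching 'cfc' starting at position 1)
LZ77 triple: (3, 3, 'b')
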